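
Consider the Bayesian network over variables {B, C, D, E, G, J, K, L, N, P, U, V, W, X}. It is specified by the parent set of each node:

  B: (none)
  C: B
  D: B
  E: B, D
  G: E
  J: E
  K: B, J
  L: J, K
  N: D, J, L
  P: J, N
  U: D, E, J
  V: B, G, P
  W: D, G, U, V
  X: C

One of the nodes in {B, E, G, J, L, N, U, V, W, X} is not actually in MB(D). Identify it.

X

D has parent B.
Ch(D) = {E, N, U, W}.
Other parents of D's children:
  E: B
  N: J, L
  U: E, J
  W: G, U, V
MB(D) = {B, E, G, J, L, N, U, V, W}.
X is neither a parent, child, nor co-parent of D, so it does not belong.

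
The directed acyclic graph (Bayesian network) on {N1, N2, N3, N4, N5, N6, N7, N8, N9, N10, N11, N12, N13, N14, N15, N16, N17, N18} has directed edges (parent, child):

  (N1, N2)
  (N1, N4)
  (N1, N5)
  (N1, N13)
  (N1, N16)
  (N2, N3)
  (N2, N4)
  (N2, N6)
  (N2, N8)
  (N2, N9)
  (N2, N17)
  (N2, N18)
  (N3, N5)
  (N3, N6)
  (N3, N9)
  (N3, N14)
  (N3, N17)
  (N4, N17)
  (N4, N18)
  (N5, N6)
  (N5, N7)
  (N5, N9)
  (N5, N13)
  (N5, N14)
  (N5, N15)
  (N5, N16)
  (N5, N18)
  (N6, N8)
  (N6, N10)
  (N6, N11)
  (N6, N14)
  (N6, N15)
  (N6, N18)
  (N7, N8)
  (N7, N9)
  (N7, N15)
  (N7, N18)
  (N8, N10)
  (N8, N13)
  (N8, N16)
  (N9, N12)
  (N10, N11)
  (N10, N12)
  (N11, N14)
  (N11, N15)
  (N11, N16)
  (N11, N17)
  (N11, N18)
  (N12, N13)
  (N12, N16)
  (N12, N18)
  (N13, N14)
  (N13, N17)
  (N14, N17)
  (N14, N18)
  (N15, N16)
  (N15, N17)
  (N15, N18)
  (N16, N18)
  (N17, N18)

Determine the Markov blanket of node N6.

Parents of N6: N2, N3, N5.
N6 has children N8, N10, N11, N14, N15, N18.
Co-parents of N6 (other parents of its children):
  N8's other parents are N2, N7.
  N10 also has parent N8.
  N11 also has parent N10.
  parents(N14) \ {N6} = {N3, N5, N11, N13}.
  parents(N15) \ {N6} = {N5, N7, N11}.
  parents(N18) \ {N6} = {N2, N4, N5, N7, N11, N12, N14, N15, N16, N17}.
MB(N6) = {N2, N3, N4, N5, N7, N8, N10, N11, N12, N13, N14, N15, N16, N17, N18}.

{N2, N3, N4, N5, N7, N8, N10, N11, N12, N13, N14, N15, N16, N17, N18}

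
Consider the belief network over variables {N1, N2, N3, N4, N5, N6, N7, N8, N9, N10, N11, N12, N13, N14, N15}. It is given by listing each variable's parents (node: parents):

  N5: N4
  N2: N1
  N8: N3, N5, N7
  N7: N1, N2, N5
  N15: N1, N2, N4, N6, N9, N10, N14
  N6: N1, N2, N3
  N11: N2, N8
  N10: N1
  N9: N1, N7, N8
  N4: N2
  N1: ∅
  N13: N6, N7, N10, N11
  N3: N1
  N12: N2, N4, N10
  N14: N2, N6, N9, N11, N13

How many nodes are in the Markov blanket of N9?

N9's children: N14, N15.
N9's parents: N1, N7, N8.
For each child, the remaining parents (spouses of N9):
  N14's other parents are N2, N6, N11, N13.
  N15 also has parents N1, N2, N4, N6, N10, N14.
MB(N9) = {N1, N2, N4, N6, N7, N8, N10, N11, N13, N14, N15}, which has 11 nodes.

11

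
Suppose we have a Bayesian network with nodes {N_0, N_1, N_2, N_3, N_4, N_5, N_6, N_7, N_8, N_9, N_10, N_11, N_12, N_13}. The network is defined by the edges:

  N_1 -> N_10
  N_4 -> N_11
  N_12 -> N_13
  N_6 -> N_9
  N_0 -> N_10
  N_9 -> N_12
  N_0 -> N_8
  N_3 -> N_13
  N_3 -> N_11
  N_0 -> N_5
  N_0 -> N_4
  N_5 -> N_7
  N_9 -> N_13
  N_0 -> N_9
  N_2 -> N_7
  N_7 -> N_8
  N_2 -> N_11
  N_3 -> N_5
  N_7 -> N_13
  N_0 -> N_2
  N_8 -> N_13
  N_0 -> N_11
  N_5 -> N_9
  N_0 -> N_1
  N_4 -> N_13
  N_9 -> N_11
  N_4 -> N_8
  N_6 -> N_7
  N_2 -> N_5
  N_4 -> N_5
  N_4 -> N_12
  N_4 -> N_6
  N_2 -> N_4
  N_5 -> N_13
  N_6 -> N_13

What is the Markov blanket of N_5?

N_5's children: N_7, N_9, N_13.
Parents of N_5: N_0, N_2, N_3, N_4.
For each child, the remaining parents (spouses of N_5):
  N_7 also has parents N_2, N_6.
  N_9 also has parents N_0, N_6.
  parents(N_13) \ {N_5} = {N_3, N_4, N_6, N_7, N_8, N_9, N_12}.
So the Markov blanket of N_5 is {N_0, N_2, N_3, N_4, N_6, N_7, N_8, N_9, N_12, N_13}.

{N_0, N_2, N_3, N_4, N_6, N_7, N_8, N_9, N_12, N_13}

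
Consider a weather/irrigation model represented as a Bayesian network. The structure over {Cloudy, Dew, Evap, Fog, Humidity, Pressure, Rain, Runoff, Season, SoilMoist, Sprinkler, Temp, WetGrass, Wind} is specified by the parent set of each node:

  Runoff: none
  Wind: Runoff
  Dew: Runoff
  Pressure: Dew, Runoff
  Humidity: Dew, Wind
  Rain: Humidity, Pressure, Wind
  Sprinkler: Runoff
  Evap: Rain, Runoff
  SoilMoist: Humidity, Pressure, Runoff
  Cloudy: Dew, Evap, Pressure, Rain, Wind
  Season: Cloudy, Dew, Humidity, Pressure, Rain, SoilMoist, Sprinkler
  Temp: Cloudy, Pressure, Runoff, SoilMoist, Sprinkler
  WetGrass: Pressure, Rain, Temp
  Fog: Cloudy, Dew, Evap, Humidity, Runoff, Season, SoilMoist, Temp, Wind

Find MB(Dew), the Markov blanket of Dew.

A node's Markov blanket = Pa ∪ Ch ∪ (parents of Ch other than the node itself).
Dew's parents: Runoff.
Dew has children Cloudy, Fog, Humidity, Pressure, Season.
Other parents of Dew's children:
  Pressure: Runoff
  Humidity: Wind
  Cloudy: Evap, Pressure, Rain, Wind
  Season: Cloudy, Humidity, Pressure, Rain, SoilMoist, Sprinkler
  Fog: Cloudy, Evap, Humidity, Runoff, Season, SoilMoist, Temp, Wind
So the Markov blanket of Dew is {Cloudy, Evap, Fog, Humidity, Pressure, Rain, Runoff, Season, SoilMoist, Sprinkler, Temp, Wind}.

{Cloudy, Evap, Fog, Humidity, Pressure, Rain, Runoff, Season, SoilMoist, Sprinkler, Temp, Wind}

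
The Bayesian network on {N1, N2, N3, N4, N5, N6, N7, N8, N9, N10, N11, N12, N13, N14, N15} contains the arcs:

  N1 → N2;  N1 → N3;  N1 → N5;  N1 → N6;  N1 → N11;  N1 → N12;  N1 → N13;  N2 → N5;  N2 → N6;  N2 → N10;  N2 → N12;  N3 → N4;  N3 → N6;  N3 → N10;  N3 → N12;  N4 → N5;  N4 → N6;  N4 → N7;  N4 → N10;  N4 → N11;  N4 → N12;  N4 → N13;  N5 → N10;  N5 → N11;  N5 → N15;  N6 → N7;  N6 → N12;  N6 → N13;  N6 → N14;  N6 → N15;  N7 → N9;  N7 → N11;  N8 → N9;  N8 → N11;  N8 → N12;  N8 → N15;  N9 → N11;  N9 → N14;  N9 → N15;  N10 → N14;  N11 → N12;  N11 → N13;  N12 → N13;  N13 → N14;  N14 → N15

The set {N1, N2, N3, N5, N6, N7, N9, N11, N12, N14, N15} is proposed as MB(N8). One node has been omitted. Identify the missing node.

The Markov blanket of a node is its parents, its children, and the other parents of its children.
Parents of N8: none.
N8's children: N9, N11, N12, N15.
Other parents of N8's children:
  N9's other parent is N7.
  N11 also has parents N1, N4, N5, N7, N9.
  parents(N12) \ {N8} = {N1, N2, N3, N4, N6, N11}.
  N15's other parents are N5, N6, N9, N14.
MB(N8) = {N1, N2, N3, N4, N5, N6, N7, N9, N11, N12, N14, N15}.
Comparing with the claimed set, N4 is missing.

N4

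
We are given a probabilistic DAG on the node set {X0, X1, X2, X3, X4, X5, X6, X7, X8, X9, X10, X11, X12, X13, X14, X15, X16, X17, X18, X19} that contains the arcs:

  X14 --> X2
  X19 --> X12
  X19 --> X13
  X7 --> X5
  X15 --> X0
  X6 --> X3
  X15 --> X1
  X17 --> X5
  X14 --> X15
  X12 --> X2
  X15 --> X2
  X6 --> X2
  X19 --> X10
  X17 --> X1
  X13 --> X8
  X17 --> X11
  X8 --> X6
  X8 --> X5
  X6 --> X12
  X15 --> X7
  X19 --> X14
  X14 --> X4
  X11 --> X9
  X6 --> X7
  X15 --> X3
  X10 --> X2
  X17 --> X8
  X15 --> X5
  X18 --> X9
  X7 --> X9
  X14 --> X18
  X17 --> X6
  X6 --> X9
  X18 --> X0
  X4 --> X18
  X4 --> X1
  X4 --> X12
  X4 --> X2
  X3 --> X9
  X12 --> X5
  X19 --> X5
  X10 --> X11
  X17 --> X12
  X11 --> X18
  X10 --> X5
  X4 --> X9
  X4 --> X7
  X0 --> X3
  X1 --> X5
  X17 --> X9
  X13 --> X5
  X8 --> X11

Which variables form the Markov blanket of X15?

{X0, X1, X2, X3, X4, X5, X6, X7, X8, X10, X12, X13, X14, X17, X18, X19}

Parents of X15: X14.
X15 has children X0, X1, X2, X3, X5, X7.
For each child, the remaining parents (spouses of X15):
  X2: X4, X6, X10, X12, X14
  X1: X4, X17
  X7: X4, X6
  X0: X18
  X3: X0, X6
  X5: X1, X7, X8, X10, X12, X13, X17, X19
So the Markov blanket of X15 is {X0, X1, X2, X3, X4, X5, X6, X7, X8, X10, X12, X13, X14, X17, X18, X19}.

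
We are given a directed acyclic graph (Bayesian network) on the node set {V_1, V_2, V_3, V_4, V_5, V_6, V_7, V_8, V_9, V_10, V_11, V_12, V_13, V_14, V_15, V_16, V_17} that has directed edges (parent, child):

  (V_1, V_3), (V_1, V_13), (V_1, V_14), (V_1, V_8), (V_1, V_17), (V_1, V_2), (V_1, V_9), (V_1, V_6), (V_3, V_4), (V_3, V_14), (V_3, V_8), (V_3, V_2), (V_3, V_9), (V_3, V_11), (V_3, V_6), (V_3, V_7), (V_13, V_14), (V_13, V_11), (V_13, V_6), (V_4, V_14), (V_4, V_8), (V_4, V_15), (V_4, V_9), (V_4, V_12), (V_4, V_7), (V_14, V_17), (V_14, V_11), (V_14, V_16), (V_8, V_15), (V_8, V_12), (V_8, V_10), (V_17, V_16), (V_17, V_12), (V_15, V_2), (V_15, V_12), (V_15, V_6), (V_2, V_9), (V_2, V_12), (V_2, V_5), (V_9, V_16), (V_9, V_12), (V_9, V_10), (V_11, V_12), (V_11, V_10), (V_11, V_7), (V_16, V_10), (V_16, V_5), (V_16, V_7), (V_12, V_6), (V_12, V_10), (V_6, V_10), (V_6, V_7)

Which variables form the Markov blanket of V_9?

{V_1, V_2, V_3, V_4, V_6, V_8, V_10, V_11, V_12, V_14, V_15, V_16, V_17}

Parents of V_9: V_1, V_2, V_3, V_4.
Ch(V_9) = {V_10, V_12, V_16}.
Co-parents of V_9 (other parents of its children):
  V_16 also has parents V_14, V_17.
  V_12 also has parents V_2, V_4, V_8, V_11, V_15, V_17.
  parents(V_10) \ {V_9} = {V_6, V_8, V_11, V_12, V_16}.
MB(V_9) = {V_1, V_2, V_3, V_4, V_6, V_8, V_10, V_11, V_12, V_14, V_15, V_16, V_17}.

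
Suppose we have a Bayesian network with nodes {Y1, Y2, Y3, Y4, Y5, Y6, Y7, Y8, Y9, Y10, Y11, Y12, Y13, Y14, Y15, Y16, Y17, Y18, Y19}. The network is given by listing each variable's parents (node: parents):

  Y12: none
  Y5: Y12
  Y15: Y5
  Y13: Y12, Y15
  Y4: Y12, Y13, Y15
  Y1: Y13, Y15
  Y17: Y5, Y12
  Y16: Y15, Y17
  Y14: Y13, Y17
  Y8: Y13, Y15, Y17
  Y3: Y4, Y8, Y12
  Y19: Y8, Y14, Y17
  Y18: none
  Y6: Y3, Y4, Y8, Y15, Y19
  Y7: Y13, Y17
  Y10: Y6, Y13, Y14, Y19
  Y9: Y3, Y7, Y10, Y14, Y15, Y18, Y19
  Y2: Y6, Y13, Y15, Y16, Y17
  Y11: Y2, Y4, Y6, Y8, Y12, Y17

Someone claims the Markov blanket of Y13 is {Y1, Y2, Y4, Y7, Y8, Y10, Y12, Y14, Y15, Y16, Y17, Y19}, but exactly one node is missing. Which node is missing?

Y13 has parents Y12, Y15.
Y13's children: Y1, Y2, Y4, Y7, Y8, Y10, Y14.
Other parents of Y13's children:
  parents(Y4) \ {Y13} = {Y12, Y15}.
  Y1 also has parent Y15.
  Y14 also has parent Y17.
  Y8 also has parents Y15, Y17.
  Y7's other parent is Y17.
  parents(Y10) \ {Y13} = {Y6, Y14, Y19}.
  Y2 also has parents Y6, Y15, Y16, Y17.
MB(Y13) = {Y1, Y2, Y4, Y6, Y7, Y8, Y10, Y12, Y14, Y15, Y16, Y17, Y19}.
Comparing with the claimed set, Y6 is missing.

Y6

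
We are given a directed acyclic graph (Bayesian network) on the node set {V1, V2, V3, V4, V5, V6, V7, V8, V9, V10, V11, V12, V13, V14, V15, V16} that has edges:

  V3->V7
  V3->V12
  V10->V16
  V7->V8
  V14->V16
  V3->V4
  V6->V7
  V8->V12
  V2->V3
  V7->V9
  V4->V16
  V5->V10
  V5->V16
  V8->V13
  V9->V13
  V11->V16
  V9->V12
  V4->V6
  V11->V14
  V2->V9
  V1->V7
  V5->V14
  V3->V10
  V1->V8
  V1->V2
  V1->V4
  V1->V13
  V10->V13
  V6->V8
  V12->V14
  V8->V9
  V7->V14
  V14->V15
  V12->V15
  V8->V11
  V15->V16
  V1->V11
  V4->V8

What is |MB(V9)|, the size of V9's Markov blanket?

8

Children of V9: V12, V13.
V9's parents: V2, V7, V8.
For each child, the remaining parents (spouses of V9):
  V12's other parents are V3, V8.
  V13's other parents are V1, V8, V10.
MB(V9) = {V1, V2, V3, V7, V8, V10, V12, V13}, which has 8 nodes.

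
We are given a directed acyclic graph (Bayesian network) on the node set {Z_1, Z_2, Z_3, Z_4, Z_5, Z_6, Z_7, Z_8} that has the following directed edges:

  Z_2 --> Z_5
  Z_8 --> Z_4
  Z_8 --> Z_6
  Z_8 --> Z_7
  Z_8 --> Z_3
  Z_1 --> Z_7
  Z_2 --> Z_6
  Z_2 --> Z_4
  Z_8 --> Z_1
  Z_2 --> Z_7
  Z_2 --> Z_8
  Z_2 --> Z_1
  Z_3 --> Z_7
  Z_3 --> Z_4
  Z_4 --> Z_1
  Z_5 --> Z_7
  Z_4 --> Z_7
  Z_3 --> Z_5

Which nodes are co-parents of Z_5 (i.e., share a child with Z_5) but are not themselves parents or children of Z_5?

Children of Z_5: Z_7.
  Z_7: Z_1, Z_2, Z_3, Z_4, Z_8
Excluding nodes already adjacent to Z_5 (Z_2, Z_3, Z_7), the co-parent-only contribution is {Z_1, Z_4, Z_8}.

{Z_1, Z_4, Z_8}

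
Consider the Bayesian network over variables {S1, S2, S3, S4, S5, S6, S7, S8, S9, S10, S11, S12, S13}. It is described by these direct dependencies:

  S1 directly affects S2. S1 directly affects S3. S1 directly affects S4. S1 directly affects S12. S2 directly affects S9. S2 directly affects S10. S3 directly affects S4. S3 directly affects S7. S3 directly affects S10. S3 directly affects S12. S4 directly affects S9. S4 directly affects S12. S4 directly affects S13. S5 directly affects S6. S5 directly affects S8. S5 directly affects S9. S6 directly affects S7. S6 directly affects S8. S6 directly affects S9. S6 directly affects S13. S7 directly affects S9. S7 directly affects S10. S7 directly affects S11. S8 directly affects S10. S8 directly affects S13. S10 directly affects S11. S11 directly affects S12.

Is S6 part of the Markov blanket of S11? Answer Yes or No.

No

Recall MB(v) = parents ∪ children ∪ spouses, where spouses are the other parents of v's children.
Parents of S11: S7, S10.
S11 has child S12.
Co-parents of S11 (other parents of its children):
  S12 also has parents S1, S3, S4.
MB(S11) = {S1, S3, S4, S7, S10, S12}; S6 is not in this set.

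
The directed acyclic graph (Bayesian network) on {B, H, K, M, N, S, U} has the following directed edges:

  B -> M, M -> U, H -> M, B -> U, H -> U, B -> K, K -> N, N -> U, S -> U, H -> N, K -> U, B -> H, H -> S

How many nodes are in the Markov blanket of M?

Parents of M: B, H.
M has child U.
Co-parents of M (other parents of its children):
  U also has parents B, H, K, N, S.
MB(M) = {B, H, K, N, S, U}, which has 6 nodes.

6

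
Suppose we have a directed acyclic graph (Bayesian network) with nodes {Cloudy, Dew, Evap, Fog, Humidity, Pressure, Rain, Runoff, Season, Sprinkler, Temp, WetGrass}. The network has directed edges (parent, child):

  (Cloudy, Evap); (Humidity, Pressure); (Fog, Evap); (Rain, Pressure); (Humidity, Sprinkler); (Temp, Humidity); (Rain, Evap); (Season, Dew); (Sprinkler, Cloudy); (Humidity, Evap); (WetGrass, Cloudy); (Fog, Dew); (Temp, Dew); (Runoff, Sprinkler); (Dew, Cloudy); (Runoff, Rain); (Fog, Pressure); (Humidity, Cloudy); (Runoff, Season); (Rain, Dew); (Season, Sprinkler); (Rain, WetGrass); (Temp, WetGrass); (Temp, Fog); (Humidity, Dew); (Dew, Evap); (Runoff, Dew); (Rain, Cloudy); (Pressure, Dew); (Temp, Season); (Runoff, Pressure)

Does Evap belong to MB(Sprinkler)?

The Markov blanket of a node is its parents, its children, and the other parents of its children.
Parents of Sprinkler: Humidity, Runoff, Season.
Ch(Sprinkler) = {Cloudy}.
Parents of each child, excluding Sprinkler:
  Cloudy: Dew, Humidity, Rain, WetGrass
MB(Sprinkler) = {Cloudy, Dew, Humidity, Rain, Runoff, Season, WetGrass}; Evap is not in this set.

No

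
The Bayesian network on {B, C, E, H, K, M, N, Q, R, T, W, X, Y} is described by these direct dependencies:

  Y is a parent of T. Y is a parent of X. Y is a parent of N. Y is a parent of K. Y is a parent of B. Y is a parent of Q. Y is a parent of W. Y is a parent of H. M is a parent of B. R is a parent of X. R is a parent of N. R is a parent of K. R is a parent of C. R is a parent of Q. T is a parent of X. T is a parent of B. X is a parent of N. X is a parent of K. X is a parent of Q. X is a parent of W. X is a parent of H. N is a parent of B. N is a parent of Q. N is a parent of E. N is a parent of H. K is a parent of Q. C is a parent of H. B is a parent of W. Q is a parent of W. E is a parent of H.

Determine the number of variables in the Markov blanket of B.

B's parents: M, N, T, Y.
Ch(B) = {W}.
Co-parents of B (other parents of its children):
  W's other parents are Q, X, Y.
MB(B) = {M, N, Q, T, W, X, Y}, which has 7 nodes.

7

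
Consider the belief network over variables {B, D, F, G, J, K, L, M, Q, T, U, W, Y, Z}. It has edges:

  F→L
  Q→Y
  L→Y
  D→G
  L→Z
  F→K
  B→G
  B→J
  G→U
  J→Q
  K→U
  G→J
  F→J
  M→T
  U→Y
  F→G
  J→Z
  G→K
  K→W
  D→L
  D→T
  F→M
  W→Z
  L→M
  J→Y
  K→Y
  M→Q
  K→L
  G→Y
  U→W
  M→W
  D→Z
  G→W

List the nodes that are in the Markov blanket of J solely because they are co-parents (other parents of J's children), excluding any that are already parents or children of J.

Children of J: Q, Y, Z.
  Q also has parent M.
  Y's other parents are G, K, L, Q, U.
  Z also has parents D, L, W.
Excluding nodes already adjacent to J (B, F, G, Q, Y, Z), the co-parent-only contribution is {D, K, L, M, U, W}.

{D, K, L, M, U, W}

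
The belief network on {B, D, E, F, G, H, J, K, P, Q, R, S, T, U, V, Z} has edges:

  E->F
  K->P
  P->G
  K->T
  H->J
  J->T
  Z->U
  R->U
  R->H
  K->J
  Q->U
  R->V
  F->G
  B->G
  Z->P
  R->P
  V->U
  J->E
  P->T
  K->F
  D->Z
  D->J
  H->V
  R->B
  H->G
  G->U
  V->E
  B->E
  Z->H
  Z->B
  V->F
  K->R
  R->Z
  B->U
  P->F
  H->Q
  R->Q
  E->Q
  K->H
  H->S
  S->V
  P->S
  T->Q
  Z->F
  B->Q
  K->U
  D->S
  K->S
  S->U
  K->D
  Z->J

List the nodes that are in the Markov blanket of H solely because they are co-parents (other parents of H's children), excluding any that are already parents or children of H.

Children of H: G, J, Q, S, V.
  J: D, K, Z
  S: D, K, P
  V: R, S
  G: B, F, P
  Q: B, E, R, T
Excluding nodes already adjacent to H (G, J, K, Q, R, S, V, Z), the co-parent-only contribution is {B, D, E, F, P, T}.

{B, D, E, F, P, T}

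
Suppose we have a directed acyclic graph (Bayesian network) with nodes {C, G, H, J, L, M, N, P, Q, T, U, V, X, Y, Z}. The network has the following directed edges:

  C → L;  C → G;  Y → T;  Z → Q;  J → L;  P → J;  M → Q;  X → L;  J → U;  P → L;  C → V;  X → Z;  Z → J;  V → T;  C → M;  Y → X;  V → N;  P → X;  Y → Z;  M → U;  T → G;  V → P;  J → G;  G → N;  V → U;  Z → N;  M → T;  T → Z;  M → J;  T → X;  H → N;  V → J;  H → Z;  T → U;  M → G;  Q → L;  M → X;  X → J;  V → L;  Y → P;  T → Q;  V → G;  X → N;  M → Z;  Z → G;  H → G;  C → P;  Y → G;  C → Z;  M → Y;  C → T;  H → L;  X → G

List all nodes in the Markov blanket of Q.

Recall MB(v) = parents ∪ children ∪ spouses, where spouses are the other parents of v's children.
Parents of Q: M, T, Z.
Children of Q: L.
Co-parents of Q (other parents of its children):
  L: C, H, J, P, V, X
MB(Q) = {C, H, J, L, M, P, T, V, X, Z}.

{C, H, J, L, M, P, T, V, X, Z}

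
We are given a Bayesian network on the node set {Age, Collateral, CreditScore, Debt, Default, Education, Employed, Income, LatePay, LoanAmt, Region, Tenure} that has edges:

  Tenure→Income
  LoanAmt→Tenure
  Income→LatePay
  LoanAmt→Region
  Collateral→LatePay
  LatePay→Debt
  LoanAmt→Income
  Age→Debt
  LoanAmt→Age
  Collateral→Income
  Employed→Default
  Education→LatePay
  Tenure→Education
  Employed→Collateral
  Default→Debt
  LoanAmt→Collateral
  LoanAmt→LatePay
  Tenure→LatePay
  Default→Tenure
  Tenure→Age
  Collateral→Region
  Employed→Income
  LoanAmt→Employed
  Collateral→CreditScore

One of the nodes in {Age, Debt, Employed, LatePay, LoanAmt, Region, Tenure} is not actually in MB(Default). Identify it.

Region

By definition, MB(Default) is built from Default's parents, Default's children, and the co-parents of Default.
Default has parent Employed.
Default has children Debt, Tenure.
Parents of each child, excluding Default:
  parents(Tenure) \ {Default} = {LoanAmt}.
  parents(Debt) \ {Default} = {Age, LatePay}.
MB(Default) = {Age, Debt, Employed, LatePay, LoanAmt, Tenure}.
Region is neither a parent, child, nor co-parent of Default, so it does not belong.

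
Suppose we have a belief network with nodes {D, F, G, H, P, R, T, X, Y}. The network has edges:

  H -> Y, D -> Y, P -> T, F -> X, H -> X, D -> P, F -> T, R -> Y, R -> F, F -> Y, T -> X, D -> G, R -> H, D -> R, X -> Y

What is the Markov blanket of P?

{D, F, T}

Recall MB(v) = parents ∪ children ∪ spouses, where spouses are the other parents of v's children.
P has child T.
Parents of P: D.
Other parents of P's children:
  T: F
Taking the union gives {D, F, T}.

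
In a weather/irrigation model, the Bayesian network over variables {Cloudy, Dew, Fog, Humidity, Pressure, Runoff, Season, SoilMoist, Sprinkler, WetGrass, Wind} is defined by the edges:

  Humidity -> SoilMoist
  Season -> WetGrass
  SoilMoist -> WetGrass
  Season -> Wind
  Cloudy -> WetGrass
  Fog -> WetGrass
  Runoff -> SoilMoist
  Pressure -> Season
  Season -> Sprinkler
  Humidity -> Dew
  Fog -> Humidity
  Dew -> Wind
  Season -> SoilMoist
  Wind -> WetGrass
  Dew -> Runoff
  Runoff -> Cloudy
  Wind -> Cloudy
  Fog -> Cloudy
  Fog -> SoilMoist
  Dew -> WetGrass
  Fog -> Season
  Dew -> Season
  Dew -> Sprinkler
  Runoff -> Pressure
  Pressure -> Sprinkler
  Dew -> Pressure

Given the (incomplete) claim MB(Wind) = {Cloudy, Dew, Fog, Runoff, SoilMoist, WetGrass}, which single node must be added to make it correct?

Season

Wind has parents Dew, Season.
Wind's children: Cloudy, WetGrass.
Other parents of Wind's children:
  Cloudy: Fog, Runoff
  WetGrass: Cloudy, Dew, Fog, Season, SoilMoist
MB(Wind) = {Cloudy, Dew, Fog, Runoff, Season, SoilMoist, WetGrass}.
Comparing with the claimed set, Season is missing.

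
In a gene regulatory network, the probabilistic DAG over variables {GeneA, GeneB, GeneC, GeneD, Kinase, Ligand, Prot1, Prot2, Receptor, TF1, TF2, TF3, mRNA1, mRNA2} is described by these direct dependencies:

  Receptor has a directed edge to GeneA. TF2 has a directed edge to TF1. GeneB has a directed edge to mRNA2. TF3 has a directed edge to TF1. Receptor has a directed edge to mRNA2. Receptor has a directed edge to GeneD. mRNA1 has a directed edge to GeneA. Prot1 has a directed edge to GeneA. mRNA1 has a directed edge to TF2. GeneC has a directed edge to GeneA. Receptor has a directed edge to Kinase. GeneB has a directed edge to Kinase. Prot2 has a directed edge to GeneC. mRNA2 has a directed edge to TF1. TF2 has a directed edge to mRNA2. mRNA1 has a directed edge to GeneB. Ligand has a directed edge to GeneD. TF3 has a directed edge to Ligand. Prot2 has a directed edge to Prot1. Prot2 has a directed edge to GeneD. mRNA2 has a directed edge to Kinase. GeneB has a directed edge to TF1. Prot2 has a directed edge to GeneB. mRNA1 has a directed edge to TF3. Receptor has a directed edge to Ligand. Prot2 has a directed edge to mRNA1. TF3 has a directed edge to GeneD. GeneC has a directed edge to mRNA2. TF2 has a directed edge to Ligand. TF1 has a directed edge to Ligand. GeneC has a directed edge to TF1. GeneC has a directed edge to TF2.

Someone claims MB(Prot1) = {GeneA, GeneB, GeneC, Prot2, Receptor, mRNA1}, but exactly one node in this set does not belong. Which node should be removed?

GeneB

Recall MB(v) = parents ∪ children ∪ spouses, where spouses are the other parents of v's children.
Prot1's children: GeneA.
Prot1's parents: Prot2.
For each child, the remaining parents (spouses of Prot1):
  parents(GeneA) \ {Prot1} = {GeneC, Receptor, mRNA1}.
MB(Prot1) = {GeneA, GeneC, Prot2, Receptor, mRNA1}.
GeneB is neither a parent, child, nor co-parent of Prot1, so it does not belong.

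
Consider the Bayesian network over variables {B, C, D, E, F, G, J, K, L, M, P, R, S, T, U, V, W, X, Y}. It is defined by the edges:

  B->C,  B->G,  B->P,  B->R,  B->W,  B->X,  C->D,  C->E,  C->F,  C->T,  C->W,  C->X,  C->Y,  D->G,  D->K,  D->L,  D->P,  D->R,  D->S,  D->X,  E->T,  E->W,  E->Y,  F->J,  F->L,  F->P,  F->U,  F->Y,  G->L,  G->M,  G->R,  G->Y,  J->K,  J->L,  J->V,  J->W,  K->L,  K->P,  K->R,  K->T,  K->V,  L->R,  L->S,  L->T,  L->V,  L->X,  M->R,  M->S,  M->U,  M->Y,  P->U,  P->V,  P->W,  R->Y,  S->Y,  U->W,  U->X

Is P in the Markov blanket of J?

Yes

P is a co-parent of J: both are parents of V, W.
So P ∈ MB(J).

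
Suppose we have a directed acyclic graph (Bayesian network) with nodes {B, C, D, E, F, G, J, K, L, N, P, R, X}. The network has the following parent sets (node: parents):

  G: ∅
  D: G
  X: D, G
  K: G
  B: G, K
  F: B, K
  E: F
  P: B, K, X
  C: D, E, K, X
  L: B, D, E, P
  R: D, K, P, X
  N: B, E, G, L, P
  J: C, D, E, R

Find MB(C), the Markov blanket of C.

Recall MB(v) = parents ∪ children ∪ spouses, where spouses are the other parents of v's children.
C has parents D, E, K, X.
Children of C: J.
Other parents of C's children:
  J: D, E, R
So the Markov blanket of C is {D, E, J, K, R, X}.

{D, E, J, K, R, X}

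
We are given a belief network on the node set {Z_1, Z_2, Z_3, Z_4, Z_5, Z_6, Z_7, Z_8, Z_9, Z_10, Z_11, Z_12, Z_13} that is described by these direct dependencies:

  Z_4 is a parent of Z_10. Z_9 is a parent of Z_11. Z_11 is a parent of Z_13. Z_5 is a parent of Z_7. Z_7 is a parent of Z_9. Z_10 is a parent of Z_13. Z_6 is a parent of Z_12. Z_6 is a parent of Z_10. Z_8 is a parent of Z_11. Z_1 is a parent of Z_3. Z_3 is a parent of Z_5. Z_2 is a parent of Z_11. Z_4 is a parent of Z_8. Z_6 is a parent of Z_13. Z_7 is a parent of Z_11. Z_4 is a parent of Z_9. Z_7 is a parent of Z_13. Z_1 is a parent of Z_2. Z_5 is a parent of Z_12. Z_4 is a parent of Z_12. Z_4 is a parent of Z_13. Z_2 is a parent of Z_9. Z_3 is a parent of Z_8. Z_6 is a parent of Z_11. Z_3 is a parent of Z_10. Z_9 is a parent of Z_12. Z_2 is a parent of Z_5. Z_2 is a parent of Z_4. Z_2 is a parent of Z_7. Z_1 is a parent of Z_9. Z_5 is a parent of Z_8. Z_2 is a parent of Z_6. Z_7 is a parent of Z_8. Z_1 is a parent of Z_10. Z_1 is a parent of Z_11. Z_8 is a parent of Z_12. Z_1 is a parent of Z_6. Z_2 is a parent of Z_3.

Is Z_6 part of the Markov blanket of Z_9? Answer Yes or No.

Yes

Z_6 is a co-parent of Z_9: both are parents of Z_11, Z_12.
So Z_6 ∈ MB(Z_9).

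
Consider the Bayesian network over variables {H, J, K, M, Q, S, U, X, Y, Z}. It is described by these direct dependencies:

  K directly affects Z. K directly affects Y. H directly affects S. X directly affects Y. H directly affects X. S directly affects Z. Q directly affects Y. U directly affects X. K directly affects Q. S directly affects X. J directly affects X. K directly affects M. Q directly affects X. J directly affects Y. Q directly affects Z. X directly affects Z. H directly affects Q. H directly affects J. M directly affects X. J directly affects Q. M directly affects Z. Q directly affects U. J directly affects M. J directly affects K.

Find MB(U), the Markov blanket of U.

U's children: X.
U has parent Q.
Other parents of U's children:
  X also has parents H, J, M, Q, S.
Union: {Q} ∪ {X} ∪ {H, J, M, Q, S} = {H, J, M, Q, S, X}.

{H, J, M, Q, S, X}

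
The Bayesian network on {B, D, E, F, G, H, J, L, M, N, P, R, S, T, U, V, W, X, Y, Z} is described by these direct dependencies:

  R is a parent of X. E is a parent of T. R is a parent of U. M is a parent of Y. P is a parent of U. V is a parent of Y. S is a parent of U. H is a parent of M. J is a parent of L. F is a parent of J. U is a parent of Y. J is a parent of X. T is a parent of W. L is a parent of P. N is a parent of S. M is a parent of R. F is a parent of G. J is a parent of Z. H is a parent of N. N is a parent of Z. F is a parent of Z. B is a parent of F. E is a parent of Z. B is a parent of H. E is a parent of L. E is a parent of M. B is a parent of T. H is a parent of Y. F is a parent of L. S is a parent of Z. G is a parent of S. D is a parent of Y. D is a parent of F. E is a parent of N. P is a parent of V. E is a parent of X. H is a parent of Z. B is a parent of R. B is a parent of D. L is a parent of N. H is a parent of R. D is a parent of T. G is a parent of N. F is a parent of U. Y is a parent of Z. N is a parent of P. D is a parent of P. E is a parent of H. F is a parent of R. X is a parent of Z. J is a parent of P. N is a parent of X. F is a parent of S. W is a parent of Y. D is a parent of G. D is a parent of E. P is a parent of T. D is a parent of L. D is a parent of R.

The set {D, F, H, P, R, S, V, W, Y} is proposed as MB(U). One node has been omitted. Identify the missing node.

M

Ch(U) = {Y}.
U has parents F, P, R, S.
For each child, the remaining parents (spouses of U):
  Y: D, H, M, V, W
MB(U) = {D, F, H, M, P, R, S, V, W, Y}.
Comparing with the claimed set, M is missing.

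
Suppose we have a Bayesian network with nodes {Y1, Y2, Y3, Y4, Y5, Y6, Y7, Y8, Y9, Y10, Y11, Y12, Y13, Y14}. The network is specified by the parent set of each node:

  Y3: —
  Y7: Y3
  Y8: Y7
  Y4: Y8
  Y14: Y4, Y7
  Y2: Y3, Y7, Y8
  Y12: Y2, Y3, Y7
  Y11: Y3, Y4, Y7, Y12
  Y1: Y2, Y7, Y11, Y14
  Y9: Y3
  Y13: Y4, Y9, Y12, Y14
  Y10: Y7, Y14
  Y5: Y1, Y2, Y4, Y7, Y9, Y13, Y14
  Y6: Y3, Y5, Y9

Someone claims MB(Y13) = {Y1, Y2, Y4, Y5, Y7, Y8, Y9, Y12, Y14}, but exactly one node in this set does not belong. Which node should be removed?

Ch(Y13) = {Y5}.
Y13 has parents Y4, Y9, Y12, Y14.
Other parents of Y13's children:
  Y5's other parents are Y1, Y2, Y4, Y7, Y9, Y14.
MB(Y13) = {Y1, Y2, Y4, Y5, Y7, Y9, Y12, Y14}.
Y8 is neither a parent, child, nor co-parent of Y13, so it does not belong.

Y8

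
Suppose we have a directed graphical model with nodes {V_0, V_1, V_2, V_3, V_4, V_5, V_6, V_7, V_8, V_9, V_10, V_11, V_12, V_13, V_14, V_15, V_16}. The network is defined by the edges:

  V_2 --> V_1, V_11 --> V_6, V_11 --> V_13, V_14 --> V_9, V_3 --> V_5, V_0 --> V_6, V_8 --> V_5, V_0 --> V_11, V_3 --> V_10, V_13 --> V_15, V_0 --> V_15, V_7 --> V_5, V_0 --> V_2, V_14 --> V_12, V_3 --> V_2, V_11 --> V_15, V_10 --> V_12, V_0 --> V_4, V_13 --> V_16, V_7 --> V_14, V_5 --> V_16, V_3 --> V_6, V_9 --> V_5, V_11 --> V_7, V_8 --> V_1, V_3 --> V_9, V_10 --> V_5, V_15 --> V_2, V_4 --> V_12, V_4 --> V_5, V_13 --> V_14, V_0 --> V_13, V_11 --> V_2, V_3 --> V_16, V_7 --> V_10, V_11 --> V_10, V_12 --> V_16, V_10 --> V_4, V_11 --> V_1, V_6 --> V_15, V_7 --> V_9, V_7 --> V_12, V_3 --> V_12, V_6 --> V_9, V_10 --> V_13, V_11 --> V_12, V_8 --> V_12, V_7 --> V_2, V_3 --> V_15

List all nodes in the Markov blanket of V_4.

{V_0, V_3, V_5, V_7, V_8, V_9, V_10, V_11, V_12, V_14}

By definition, MB(V_4) is built from V_4's parents, V_4's children, and the co-parents of V_4.
Ch(V_4) = {V_5, V_12}.
Pa(V_4) = {V_0, V_10}.
Other parents of V_4's children:
  parents(V_12) \ {V_4} = {V_3, V_7, V_8, V_10, V_11, V_14}.
  V_5 also has parents V_3, V_7, V_8, V_9, V_10.
So the Markov blanket of V_4 is {V_0, V_3, V_5, V_7, V_8, V_9, V_10, V_11, V_12, V_14}.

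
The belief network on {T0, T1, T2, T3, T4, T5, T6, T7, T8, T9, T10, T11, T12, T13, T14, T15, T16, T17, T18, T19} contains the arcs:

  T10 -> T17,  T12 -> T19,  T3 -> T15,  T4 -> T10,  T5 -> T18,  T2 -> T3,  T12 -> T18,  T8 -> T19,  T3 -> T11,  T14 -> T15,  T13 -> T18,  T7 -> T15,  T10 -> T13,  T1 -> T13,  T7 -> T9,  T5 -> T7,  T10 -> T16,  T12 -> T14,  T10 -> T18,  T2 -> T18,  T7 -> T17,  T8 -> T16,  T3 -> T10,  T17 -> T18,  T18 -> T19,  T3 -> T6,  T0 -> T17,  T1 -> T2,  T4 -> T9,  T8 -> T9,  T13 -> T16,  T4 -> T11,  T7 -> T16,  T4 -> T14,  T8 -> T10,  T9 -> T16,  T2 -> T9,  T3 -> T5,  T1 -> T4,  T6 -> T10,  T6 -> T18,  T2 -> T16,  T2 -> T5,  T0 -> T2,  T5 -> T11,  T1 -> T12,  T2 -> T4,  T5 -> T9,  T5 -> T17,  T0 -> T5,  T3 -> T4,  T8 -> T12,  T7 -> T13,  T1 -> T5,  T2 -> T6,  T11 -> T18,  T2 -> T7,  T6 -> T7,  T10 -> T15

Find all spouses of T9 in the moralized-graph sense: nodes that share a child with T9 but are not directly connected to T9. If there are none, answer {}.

Children of T9: T16.
  T16's other parents are T2, T7, T8, T10, T13.
Excluding nodes already adjacent to T9 (T2, T4, T5, T7, T8, T16), the co-parent-only contribution is {T10, T13}.

{T10, T13}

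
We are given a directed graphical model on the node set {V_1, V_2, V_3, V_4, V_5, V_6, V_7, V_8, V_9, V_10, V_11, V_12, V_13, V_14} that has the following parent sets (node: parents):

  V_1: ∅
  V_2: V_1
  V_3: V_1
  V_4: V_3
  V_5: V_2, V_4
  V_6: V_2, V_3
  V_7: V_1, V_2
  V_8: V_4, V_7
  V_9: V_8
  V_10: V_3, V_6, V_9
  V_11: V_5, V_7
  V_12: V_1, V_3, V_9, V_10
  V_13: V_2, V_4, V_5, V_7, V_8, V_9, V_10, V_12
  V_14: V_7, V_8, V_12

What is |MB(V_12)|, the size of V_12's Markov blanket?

11

The Markov blanket of a node is its parents, its children, and the other parents of its children.
V_12's parents: V_1, V_3, V_9, V_10.
V_12's children: V_13, V_14.
Other parents of V_12's children:
  V_13 also has parents V_2, V_4, V_5, V_7, V_8, V_9, V_10.
  V_14's other parents are V_7, V_8.
MB(V_12) = {V_1, V_2, V_3, V_4, V_5, V_7, V_8, V_9, V_10, V_13, V_14}, which has 11 nodes.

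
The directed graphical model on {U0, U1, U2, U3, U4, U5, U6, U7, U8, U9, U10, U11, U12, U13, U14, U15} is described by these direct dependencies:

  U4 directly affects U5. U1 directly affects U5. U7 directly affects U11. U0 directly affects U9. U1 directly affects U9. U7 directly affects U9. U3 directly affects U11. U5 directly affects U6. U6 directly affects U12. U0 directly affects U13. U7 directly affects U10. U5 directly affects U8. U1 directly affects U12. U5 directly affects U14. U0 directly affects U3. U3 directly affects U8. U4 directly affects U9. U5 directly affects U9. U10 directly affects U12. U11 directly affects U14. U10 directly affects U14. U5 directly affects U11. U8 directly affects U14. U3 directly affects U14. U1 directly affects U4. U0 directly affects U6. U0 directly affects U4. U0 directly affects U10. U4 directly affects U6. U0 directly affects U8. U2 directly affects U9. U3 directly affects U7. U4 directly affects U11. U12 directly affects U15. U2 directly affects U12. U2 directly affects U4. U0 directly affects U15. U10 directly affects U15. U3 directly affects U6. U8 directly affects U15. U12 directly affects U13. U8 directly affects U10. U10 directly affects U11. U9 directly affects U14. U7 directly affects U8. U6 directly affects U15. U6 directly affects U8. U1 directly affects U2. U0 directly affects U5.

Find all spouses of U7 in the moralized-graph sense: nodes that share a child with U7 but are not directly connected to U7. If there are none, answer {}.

Children of U7: U8, U9, U10, U11.
  U8's other parents are U0, U3, U5, U6.
  U9's other parents are U0, U1, U2, U4, U5.
  U10's other parents are U0, U8.
  U11's other parents are U3, U4, U5, U10.
Excluding nodes already adjacent to U7 (U3, U8, U9, U10, U11), the co-parent-only contribution is {U0, U1, U2, U4, U5, U6}.

{U0, U1, U2, U4, U5, U6}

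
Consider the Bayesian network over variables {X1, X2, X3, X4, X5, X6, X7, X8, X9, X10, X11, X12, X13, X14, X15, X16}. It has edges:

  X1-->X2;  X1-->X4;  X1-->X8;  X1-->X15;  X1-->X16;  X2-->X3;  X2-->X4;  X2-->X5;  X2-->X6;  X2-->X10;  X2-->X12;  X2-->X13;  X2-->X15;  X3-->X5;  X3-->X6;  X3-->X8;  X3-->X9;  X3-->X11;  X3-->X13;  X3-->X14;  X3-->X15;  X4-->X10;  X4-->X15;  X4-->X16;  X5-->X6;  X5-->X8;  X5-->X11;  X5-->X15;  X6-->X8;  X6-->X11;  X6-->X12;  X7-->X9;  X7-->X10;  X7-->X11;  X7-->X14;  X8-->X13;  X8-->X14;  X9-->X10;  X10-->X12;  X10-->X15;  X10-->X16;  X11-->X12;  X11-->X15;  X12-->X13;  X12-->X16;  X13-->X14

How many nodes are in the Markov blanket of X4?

The Markov blanket of a node is its parents, its children, and the other parents of its children.
X4's parents: X1, X2.
Children of X4: X10, X15, X16.
For each child, the remaining parents (spouses of X4):
  X10: X2, X7, X9
  X15: X1, X2, X3, X5, X10, X11
  X16: X1, X10, X12
MB(X4) = {X1, X2, X3, X5, X7, X9, X10, X11, X12, X15, X16}, which has 11 nodes.

11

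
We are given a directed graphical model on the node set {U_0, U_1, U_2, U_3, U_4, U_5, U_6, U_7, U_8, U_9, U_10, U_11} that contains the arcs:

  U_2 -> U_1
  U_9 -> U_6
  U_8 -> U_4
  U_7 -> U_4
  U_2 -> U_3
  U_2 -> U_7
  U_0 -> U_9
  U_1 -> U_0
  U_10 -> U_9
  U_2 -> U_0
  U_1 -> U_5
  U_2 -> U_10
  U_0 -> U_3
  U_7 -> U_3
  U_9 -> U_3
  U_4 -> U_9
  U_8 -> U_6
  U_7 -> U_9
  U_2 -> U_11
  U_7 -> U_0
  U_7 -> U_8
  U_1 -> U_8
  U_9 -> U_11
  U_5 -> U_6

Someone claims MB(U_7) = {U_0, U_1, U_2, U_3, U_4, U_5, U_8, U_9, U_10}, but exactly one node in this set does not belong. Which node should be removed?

U_5

U_7 has children U_0, U_3, U_4, U_8, U_9.
U_7 has parent U_2.
Parents of each child, excluding U_7:
  parents(U_8) \ {U_7} = {U_1}.
  parents(U_0) \ {U_7} = {U_1, U_2}.
  parents(U_4) \ {U_7} = {U_8}.
  parents(U_9) \ {U_7} = {U_0, U_4, U_10}.
  parents(U_3) \ {U_7} = {U_0, U_2, U_9}.
MB(U_7) = {U_0, U_1, U_2, U_3, U_4, U_8, U_9, U_10}.
U_5 is neither a parent, child, nor co-parent of U_7, so it does not belong.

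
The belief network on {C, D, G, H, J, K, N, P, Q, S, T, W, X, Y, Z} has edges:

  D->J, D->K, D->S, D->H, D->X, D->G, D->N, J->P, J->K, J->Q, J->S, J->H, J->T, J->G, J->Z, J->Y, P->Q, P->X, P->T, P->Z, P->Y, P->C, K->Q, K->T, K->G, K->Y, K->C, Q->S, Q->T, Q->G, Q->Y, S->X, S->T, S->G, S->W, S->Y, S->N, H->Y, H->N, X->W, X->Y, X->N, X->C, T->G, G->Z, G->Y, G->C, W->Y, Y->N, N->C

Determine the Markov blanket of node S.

Pa(S) = {D, J, Q}.
S has children G, N, T, W, X, Y.
Parents of each child, excluding S:
  X also has parents D, P.
  T also has parents J, K, P, Q.
  parents(G) \ {S} = {D, J, K, Q, T}.
  parents(W) \ {S} = {X}.
  Y also has parents G, H, J, K, P, Q, W, X.
  parents(N) \ {S} = {D, H, X, Y}.
Taking the union gives {D, G, H, J, K, N, P, Q, T, W, X, Y}.

{D, G, H, J, K, N, P, Q, T, W, X, Y}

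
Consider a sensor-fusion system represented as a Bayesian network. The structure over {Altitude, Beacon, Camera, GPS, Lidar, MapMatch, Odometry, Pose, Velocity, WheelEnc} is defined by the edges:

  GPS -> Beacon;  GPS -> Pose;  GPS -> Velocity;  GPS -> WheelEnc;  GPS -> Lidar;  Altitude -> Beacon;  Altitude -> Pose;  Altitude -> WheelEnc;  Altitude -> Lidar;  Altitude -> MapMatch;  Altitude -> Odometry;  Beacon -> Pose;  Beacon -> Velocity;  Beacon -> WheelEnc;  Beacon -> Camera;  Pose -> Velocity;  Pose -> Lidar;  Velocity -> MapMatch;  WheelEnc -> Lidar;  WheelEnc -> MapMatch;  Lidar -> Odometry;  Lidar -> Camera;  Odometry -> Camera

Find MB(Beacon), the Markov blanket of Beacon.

{Altitude, Camera, GPS, Lidar, Odometry, Pose, Velocity, WheelEnc}

Beacon has parents Altitude, GPS.
Children of Beacon: Camera, Pose, Velocity, WheelEnc.
Parents of each child, excluding Beacon:
  Pose also has parents Altitude, GPS.
  Velocity's other parents are GPS, Pose.
  parents(WheelEnc) \ {Beacon} = {Altitude, GPS}.
  parents(Camera) \ {Beacon} = {Lidar, Odometry}.
So the Markov blanket of Beacon is {Altitude, Camera, GPS, Lidar, Odometry, Pose, Velocity, WheelEnc}.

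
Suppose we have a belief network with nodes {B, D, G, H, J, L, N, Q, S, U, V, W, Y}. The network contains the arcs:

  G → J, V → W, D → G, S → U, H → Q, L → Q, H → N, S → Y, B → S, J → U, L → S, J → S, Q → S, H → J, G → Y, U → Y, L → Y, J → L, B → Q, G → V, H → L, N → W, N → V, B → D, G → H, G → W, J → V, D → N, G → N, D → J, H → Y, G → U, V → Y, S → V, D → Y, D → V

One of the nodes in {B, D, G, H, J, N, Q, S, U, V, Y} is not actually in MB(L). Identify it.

Pa(L) = {H, J}.
L has children Q, S, Y.
Parents of each child, excluding L:
  parents(Q) \ {L} = {B, H}.
  parents(S) \ {L} = {B, J, Q}.
  parents(Y) \ {L} = {D, G, H, S, U, V}.
MB(L) = {B, D, G, H, J, Q, S, U, V, Y}.
N is neither a parent, child, nor co-parent of L, so it does not belong.

N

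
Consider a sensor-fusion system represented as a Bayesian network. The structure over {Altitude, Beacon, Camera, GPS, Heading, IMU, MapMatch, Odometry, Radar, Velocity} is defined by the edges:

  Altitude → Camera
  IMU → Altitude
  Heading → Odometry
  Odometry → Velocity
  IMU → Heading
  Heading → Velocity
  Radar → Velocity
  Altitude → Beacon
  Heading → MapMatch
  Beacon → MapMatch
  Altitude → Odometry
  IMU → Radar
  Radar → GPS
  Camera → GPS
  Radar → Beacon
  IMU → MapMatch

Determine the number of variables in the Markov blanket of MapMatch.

By definition, MB(MapMatch) is built from MapMatch's parents, MapMatch's children, and the co-parents of MapMatch.
MapMatch has no children.
MapMatch has parents Beacon, Heading, IMU.
With no children, MapMatch has no spouses; the co-parent set is empty.
MB(MapMatch) = {Beacon, Heading, IMU}, which has 3 nodes.

3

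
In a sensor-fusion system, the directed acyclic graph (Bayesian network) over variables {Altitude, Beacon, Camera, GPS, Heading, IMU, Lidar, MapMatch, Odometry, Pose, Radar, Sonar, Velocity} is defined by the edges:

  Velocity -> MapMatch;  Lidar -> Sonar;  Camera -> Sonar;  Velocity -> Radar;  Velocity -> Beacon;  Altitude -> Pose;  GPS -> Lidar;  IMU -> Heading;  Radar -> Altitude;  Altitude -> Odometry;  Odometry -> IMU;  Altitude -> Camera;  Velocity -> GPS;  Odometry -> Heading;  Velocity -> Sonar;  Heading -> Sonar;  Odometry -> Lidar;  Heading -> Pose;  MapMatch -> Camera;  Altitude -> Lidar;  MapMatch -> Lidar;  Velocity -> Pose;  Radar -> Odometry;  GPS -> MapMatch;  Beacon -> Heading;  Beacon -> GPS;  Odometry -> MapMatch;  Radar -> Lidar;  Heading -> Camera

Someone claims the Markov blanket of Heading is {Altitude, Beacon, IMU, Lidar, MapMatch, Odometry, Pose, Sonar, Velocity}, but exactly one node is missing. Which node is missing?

Camera

Heading has parents Beacon, IMU, Odometry.
Children of Heading: Camera, Pose, Sonar.
Parents of each child, excluding Heading:
  Camera: Altitude, MapMatch
  Sonar: Camera, Lidar, Velocity
  Pose: Altitude, Velocity
MB(Heading) = {Altitude, Beacon, Camera, IMU, Lidar, MapMatch, Odometry, Pose, Sonar, Velocity}.
Comparing with the claimed set, Camera is missing.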